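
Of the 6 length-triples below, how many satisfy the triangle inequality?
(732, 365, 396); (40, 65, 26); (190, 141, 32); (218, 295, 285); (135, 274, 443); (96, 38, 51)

(365,396,732): 365+396 > 732 → valid
(26,40,65): 26+40 > 65 → valid
(32,141,190): 32+141 ≤ 190 → not valid
(218,285,295): 218+285 > 295 → valid
(135,274,443): 135+274 ≤ 443 → not valid
(38,51,96): 38+51 ≤ 96 → not valid
3 of the 6 triples form a triangle.

3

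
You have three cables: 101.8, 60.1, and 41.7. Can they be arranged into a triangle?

The two shorter sides sum to 101.8, exactly equal to the longest side 101.8.
That gives only a degenerate (flat) triangle — the inequality must be strict.

No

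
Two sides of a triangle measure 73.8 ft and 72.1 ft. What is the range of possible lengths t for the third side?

By the triangle inequality, t must be less than 73.8 + 72.1 = 145.9 and greater than |73.8 − 72.1| = 1.7.

1.7 < t < 145.9 (ft)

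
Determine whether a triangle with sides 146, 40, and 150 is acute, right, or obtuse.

acute

Compare the square of the longest side to the sum of squares of the other two: 40² + 146² = 22916 > 22500 = 150².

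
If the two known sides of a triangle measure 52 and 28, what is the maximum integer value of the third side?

The third side must be strictly less than 52 + 28 = 80.
The largest integer below 80 is 79.

79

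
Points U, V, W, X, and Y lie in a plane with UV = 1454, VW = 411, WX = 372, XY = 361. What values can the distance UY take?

The maximum is all hops collinear in one direction: 1454 + 411 + 372 + 361 = 2598.
The longest hop is 1454; the others sum to 1144. Folding the others back against it leaves at least 1454 − 1144 = 310.

310 ≤ UY ≤ 2598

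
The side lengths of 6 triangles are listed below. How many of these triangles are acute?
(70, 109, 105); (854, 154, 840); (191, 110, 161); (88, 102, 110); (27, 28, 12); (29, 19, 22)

5

(70,109,105): 70²+105² = 15925 > 11881 = 109² → acute
(854,154,840): 154²+840² = 729316 = 854² → right
(191,110,161): 110²+161² = 38021 > 36481 = 191² → acute
(88,102,110): 88²+102² = 18148 > 12100 = 110² → acute
(27,28,12): 12²+27² = 873 > 784 = 28² → acute
(29,19,22): 19²+22² = 845 > 841 = 29² → acute
5 of the 6 are acute.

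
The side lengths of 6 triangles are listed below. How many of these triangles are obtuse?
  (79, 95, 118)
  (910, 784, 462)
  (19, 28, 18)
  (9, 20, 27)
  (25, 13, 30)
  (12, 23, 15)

(79,95,118): 79²+95² = 15266 > 13924 = 118² → acute
(910,784,462): 462²+784² = 828100 = 910² → right
(19,28,18): 18²+19² = 685 < 784 = 28² → obtuse
(9,20,27): 9²+20² = 481 < 729 = 27² → obtuse
(25,13,30): 13²+25² = 794 < 900 = 30² → obtuse
(12,23,15): 12²+15² = 369 < 529 = 23² → obtuse
4 of the 6 are obtuse.

4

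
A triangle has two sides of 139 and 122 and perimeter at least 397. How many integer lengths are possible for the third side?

Triangle inequality: 17 < x < 261. Perimeter ≥ 397 gives x ≥ 397 − 139 − 122 = 136.
So 136 ≤ x < 261; integers 136 through 260: 125 values.

125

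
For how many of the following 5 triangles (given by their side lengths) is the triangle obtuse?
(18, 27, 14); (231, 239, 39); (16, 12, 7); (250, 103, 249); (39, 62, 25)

4

(18,27,14): 14²+18² = 520 < 729 = 27² → obtuse
(231,239,39): 39²+231² = 54882 < 57121 = 239² → obtuse
(16,12,7): 7²+12² = 193 < 256 = 16² → obtuse
(250,103,249): 103²+249² = 72610 > 62500 = 250² → acute
(39,62,25): 25²+39² = 2146 < 3844 = 62² → obtuse
4 of the 5 are obtuse.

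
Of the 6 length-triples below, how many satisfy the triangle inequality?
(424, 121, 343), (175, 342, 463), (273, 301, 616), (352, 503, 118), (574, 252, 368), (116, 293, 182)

(121,343,424): 121+343 > 424 → valid
(175,342,463): 175+342 > 463 → valid
(273,301,616): 273+301 ≤ 616 → not valid
(118,352,503): 118+352 ≤ 503 → not valid
(252,368,574): 252+368 > 574 → valid
(116,182,293): 116+182 > 293 → valid
4 of the 6 triples form a triangle.

4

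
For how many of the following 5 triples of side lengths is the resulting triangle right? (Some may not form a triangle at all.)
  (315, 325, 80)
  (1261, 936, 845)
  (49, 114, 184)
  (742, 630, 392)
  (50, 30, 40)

4

(315,325,80): 80²+315² = 105625 = 325² → right
(1261,936,845): 845²+936² = 1590121 = 1261² → right
(49,114,184): 49+114 ≤ 184, not a triangle
(742,630,392): 392²+630² = 550564 = 742² → right
(50,30,40): 30²+40² = 2500 = 50² → right
4 of the 5 are right.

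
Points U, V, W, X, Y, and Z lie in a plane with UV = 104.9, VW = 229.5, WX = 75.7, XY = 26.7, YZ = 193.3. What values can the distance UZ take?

The maximum is all hops collinear in one direction: 104.9 + 229.5 + 75.7 + 26.7 + 193.3 = 630.1.
The longest hop is 229.5; the others sum to 400.6. Since 229.5 ≤ 400.6, the path can fold back on itself completely, so the minimum distance is 0.

0 ≤ UZ ≤ 630.1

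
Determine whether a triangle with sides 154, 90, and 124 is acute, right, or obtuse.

obtuse

Compare the square of the longest side to the sum of squares of the other two: 90² + 124² = 23476 < 23716 = 154².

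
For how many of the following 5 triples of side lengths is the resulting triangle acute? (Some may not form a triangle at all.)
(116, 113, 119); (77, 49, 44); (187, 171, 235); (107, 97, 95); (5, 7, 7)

4

(116,113,119): 113²+116² = 26225 > 14161 = 119² → acute
(77,49,44): 44²+49² = 4337 < 5929 = 77² → obtuse
(187,171,235): 171²+187² = 64210 > 55225 = 235² → acute
(107,97,95): 95²+97² = 18434 > 11449 = 107² → acute
(5,7,7): 5²+7² = 74 > 49 = 7² → acute
4 of the 5 are acute.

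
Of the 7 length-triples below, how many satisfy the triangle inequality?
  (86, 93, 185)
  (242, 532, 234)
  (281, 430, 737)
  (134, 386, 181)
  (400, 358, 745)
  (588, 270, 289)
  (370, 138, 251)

(86,93,185): 86+93 ≤ 185 → not valid
(234,242,532): 234+242 ≤ 532 → not valid
(281,430,737): 281+430 ≤ 737 → not valid
(134,181,386): 134+181 ≤ 386 → not valid
(358,400,745): 358+400 > 745 → valid
(270,289,588): 270+289 ≤ 588 → not valid
(138,251,370): 138+251 > 370 → valid
2 of the 7 triples form a triangle.

2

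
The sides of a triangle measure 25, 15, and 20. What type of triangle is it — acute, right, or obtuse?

Compare the square of the longest side to the sum of squares of the other two: 15² + 20² = 625 = 25².

right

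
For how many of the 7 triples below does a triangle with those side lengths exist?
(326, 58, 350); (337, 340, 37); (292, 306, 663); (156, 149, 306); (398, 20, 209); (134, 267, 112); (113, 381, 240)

2

(58,326,350): 58+326 > 350 → valid
(37,337,340): 37+337 > 340 → valid
(292,306,663): 292+306 ≤ 663 → not valid
(149,156,306): 149+156 ≤ 306 → not valid
(20,209,398): 20+209 ≤ 398 → not valid
(112,134,267): 112+134 ≤ 267 → not valid
(113,240,381): 113+240 ≤ 381 → not valid
2 of the 7 triples form a triangle.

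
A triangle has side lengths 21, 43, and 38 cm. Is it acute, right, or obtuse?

acute

Compare the square of the longest side to the sum of squares of the other two: 21² + 38² = 1885 > 1849 = 43².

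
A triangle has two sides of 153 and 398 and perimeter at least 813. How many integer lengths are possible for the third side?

289

Triangle inequality: 245 < x < 551. Perimeter ≥ 813 gives x ≥ 813 − 153 − 398 = 262.
So 262 ≤ x < 551; integers 262 through 550: 289 values.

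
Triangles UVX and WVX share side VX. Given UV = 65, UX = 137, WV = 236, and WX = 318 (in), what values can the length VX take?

82 < VX < 202

From triangle UVX: |65 − 137| < VX < 65 + 137, i.e. 72 < VX < 202.
From triangle WVX: 82 < VX < 554.
Both must hold, so VX lies in the intersection.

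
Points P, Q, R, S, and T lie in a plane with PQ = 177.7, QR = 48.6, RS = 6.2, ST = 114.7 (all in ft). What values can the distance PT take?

The maximum is all hops collinear in one direction: 177.7 + 48.6 + 6.2 + 114.7 = 347.2.
The longest hop is 177.7; the others sum to 169.5. Folding the others back against it leaves at least 177.7 − 169.5 = 8.2.

8.2 ≤ PT ≤ 347.2 ft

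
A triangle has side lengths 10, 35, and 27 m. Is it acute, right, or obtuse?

Compare the square of the longest side to the sum of squares of the other two: 10² + 27² = 829 < 1225 = 35².

obtuse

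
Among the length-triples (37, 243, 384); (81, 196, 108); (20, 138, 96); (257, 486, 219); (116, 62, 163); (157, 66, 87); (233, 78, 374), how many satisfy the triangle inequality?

1

(37,243,384): 37+243 ≤ 384 → not valid
(81,108,196): 81+108 ≤ 196 → not valid
(20,96,138): 20+96 ≤ 138 → not valid
(219,257,486): 219+257 ≤ 486 → not valid
(62,116,163): 62+116 > 163 → valid
(66,87,157): 66+87 ≤ 157 → not valid
(78,233,374): 78+233 ≤ 374 → not valid
1 of the 7 triples forms a triangle.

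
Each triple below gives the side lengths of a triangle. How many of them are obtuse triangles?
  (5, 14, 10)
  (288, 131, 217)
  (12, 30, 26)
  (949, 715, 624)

3

(5,14,10): 5²+10² = 125 < 196 = 14² → obtuse
(288,131,217): 131²+217² = 64250 < 82944 = 288² → obtuse
(12,30,26): 12²+26² = 820 < 900 = 30² → obtuse
(949,715,624): 624²+715² = 900601 = 949² → right
3 of the 4 are obtuse.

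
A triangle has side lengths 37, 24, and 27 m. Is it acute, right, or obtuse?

obtuse

Compare the square of the longest side to the sum of squares of the other two: 24² + 27² = 1305 < 1369 = 37².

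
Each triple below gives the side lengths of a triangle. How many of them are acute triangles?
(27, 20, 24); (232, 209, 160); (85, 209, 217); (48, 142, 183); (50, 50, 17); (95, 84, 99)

5

(27,20,24): 20²+24² = 976 > 729 = 27² → acute
(232,209,160): 160²+209² = 69281 > 53824 = 232² → acute
(85,209,217): 85²+209² = 50906 > 47089 = 217² → acute
(48,142,183): 48²+142² = 22468 < 33489 = 183² → obtuse
(50,50,17): 17²+50² = 2789 > 2500 = 50² → acute
(95,84,99): 84²+95² = 16081 > 9801 = 99² → acute
5 of the 6 are acute.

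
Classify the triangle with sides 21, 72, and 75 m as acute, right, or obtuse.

right

Compare the square of the longest side to the sum of squares of the other two: 21² + 72² = 5625 = 75².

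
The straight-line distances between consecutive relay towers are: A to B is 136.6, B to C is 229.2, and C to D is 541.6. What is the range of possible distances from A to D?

175.8 ≤ AD ≤ 907.4

The maximum is all hops collinear in one direction: 136.6 + 229.2 + 541.6 = 907.4.
The longest hop is 541.6; the others sum to 365.8. Folding the others back against it leaves at least 541.6 − 365.8 = 175.8.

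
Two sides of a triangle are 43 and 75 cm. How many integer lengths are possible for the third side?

The third side lies in the open interval (32, 118).
Integers from 33 to 117 inclusive: 117 − 33 + 1 = 85.

85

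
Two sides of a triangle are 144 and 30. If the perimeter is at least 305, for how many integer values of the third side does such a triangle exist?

43

Triangle inequality: 114 < x < 174. Perimeter ≥ 305 gives x ≥ 305 − 144 − 30 = 131.
So 131 ≤ x < 174; integers 131 through 173: 43 values.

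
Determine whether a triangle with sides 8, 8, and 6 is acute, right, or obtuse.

Compare the square of the longest side to the sum of squares of the other two: 6² + 8² = 100 > 64 = 8².

acute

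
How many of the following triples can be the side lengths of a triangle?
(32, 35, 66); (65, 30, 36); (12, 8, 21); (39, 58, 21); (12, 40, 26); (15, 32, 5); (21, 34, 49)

(32,35,66): 32+35 > 66 → valid
(30,36,65): 30+36 > 65 → valid
(8,12,21): 8+12 ≤ 21 → not valid
(21,39,58): 21+39 > 58 → valid
(12,26,40): 12+26 ≤ 40 → not valid
(5,15,32): 5+15 ≤ 32 → not valid
(21,34,49): 21+34 > 49 → valid
4 of the 7 triples form a triangle.

4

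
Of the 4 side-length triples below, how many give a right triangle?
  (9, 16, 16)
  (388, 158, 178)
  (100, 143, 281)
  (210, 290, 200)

1

(9,16,16): 9²+16² = 337 > 256 = 16² → acute
(388,158,178): 158+178 ≤ 388, not a triangle
(100,143,281): 100+143 ≤ 281, not a triangle
(210,290,200): 200²+210² = 84100 = 290² → right
1 of the 4 is right.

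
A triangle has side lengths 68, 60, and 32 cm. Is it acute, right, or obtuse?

Compare the square of the longest side to the sum of squares of the other two: 32² + 60² = 4624 = 68².

right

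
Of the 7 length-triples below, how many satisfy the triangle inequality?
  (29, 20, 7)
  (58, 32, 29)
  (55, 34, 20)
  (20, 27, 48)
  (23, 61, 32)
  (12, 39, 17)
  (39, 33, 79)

(7,20,29): 7+20 ≤ 29 → not valid
(29,32,58): 29+32 > 58 → valid
(20,34,55): 20+34 ≤ 55 → not valid
(20,27,48): 20+27 ≤ 48 → not valid
(23,32,61): 23+32 ≤ 61 → not valid
(12,17,39): 12+17 ≤ 39 → not valid
(33,39,79): 33+39 ≤ 79 → not valid
1 of the 7 triples forms a triangle.

1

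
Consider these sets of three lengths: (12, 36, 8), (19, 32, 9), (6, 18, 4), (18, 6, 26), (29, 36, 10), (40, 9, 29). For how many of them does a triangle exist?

(8,12,36): 8+12 ≤ 36 → not valid
(9,19,32): 9+19 ≤ 32 → not valid
(4,6,18): 4+6 ≤ 18 → not valid
(6,18,26): 6+18 ≤ 26 → not valid
(10,29,36): 10+29 > 36 → valid
(9,29,40): 9+29 ≤ 40 → not valid
1 of the 6 triples forms a triangle.

1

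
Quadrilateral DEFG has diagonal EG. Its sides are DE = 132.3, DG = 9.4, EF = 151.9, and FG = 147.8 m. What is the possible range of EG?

From triangle DEG: |132.3 − 9.4| < EG < 132.3 + 9.4, i.e. 122.9 < EG < 141.7.
From triangle FEG: 4.1 < EG < 299.7.
Both must hold, so EG lies in the intersection.

122.9 < EG < 141.7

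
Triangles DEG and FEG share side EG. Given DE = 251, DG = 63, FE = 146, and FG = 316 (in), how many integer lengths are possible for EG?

From triangle DEG: 188 < EG < 314.
From triangle FEG: 170 < EG < 462.
Intersection: 188 < EG < 314, so integers 189 through 313: 125 values.

125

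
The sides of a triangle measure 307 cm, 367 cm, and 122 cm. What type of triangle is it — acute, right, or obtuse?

Compare the square of the longest side to the sum of squares of the other two: 122² + 307² = 109133 < 134689 = 367².

obtuse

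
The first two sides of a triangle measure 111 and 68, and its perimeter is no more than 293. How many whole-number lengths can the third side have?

71

Triangle inequality: 43 < x < 179. Perimeter ≤ 293 gives x ≤ 293 − 111 − 68 = 114.
So 43 < x ≤ 114; integers 44 through 114: 71 values.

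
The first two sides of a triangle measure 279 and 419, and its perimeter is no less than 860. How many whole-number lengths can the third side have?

Triangle inequality: 140 < x < 698. Perimeter ≥ 860 gives x ≥ 860 − 279 − 419 = 162.
So 162 ≤ x < 698; integers 162 through 697: 536 values.

536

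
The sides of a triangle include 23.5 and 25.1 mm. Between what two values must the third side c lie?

By the triangle inequality, c must be less than 23.5 + 25.1 = 48.6 and greater than |23.5 − 25.1| = 1.6.

1.6 < c < 48.6 (mm)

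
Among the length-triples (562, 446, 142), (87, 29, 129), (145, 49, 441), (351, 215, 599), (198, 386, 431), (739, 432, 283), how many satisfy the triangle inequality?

2

(142,446,562): 142+446 > 562 → valid
(29,87,129): 29+87 ≤ 129 → not valid
(49,145,441): 49+145 ≤ 441 → not valid
(215,351,599): 215+351 ≤ 599 → not valid
(198,386,431): 198+386 > 431 → valid
(283,432,739): 283+432 ≤ 739 → not valid
2 of the 6 triples form a triangle.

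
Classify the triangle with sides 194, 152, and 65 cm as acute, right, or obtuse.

obtuse

Compare the square of the longest side to the sum of squares of the other two: 65² + 152² = 27329 < 37636 = 194².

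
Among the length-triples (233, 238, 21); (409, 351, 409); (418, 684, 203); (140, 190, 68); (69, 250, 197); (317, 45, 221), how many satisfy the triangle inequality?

(21,233,238): 21+233 > 238 → valid
(351,409,409): 351+409 > 409 → valid
(203,418,684): 203+418 ≤ 684 → not valid
(68,140,190): 68+140 > 190 → valid
(69,197,250): 69+197 > 250 → valid
(45,221,317): 45+221 ≤ 317 → not valid
4 of the 6 triples form a triangle.

4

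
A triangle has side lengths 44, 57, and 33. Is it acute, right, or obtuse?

Compare the square of the longest side to the sum of squares of the other two: 33² + 44² = 3025 < 3249 = 57².

obtuse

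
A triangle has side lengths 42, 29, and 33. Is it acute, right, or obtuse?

acute

Compare the square of the longest side to the sum of squares of the other two: 29² + 33² = 1930 > 1764 = 42².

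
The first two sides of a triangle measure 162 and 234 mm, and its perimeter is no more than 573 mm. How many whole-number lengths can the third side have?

105

Triangle inequality: 72 < x < 396. Perimeter ≤ 573 gives x ≤ 573 − 162 − 234 = 177.
So 72 < x ≤ 177; integers 73 through 177: 105 values.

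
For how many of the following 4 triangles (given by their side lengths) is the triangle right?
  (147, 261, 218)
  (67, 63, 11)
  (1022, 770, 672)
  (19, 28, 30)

(147,261,218): 147²+218² = 69133 > 68121 = 261² → acute
(67,63,11): 11²+63² = 4090 < 4489 = 67² → obtuse
(1022,770,672): 672²+770² = 1044484 = 1022² → right
(19,28,30): 19²+28² = 1145 > 900 = 30² → acute
1 of the 4 is right.

1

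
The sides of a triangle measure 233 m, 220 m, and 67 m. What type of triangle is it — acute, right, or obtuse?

obtuse

Compare the square of the longest side to the sum of squares of the other two: 67² + 220² = 52889 < 54289 = 233².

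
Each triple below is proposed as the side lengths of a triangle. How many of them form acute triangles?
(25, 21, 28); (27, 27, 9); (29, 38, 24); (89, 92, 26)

(25,21,28): 21²+25² = 1066 > 784 = 28² → acute
(27,27,9): 9²+27² = 810 > 729 = 27² → acute
(29,38,24): 24²+29² = 1417 < 1444 = 38² → obtuse
(89,92,26): 26²+89² = 8597 > 8464 = 92² → acute
3 of the 4 are acute.

3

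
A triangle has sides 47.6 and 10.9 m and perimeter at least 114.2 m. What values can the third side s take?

Triangle inequality alone gives 36.7 < s < 58.5.
The perimeter condition gives s ≥ 114.2 − 47.6 − 10.9 = 55.7.
Intersecting the two: 55.7 ≤ s < 58.5.

55.7 ≤ s < 58.5 m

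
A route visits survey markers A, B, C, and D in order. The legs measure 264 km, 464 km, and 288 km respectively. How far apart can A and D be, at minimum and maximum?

The maximum is all hops collinear in one direction: 264 + 464 + 288 = 1016.
The longest hop is 464; the others sum to 552. Since 464 ≤ 552, the path can fold back on itself completely, so the minimum distance is 0.

0 ≤ AD ≤ 1016 km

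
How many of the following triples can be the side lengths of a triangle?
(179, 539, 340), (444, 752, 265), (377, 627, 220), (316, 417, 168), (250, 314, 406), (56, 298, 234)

2

(179,340,539): 179+340 ≤ 539 → not valid
(265,444,752): 265+444 ≤ 752 → not valid
(220,377,627): 220+377 ≤ 627 → not valid
(168,316,417): 168+316 > 417 → valid
(250,314,406): 250+314 > 406 → valid
(56,234,298): 56+234 ≤ 298 → not valid
2 of the 6 triples form a triangle.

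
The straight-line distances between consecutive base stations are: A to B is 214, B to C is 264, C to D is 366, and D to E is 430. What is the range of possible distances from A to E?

The maximum is all hops collinear in one direction: 214 + 264 + 366 + 430 = 1274.
The longest hop is 430; the others sum to 844. Since 430 ≤ 844, the path can fold back on itself completely, so the minimum distance is 0.

0 ≤ AE ≤ 1274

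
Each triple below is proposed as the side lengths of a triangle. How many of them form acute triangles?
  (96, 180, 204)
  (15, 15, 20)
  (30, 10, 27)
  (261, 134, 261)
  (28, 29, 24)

(96,180,204): 96²+180² = 41616 = 204² → right
(15,15,20): 15²+15² = 450 > 400 = 20² → acute
(30,10,27): 10²+27² = 829 < 900 = 30² → obtuse
(261,134,261): 134²+261² = 86077 > 68121 = 261² → acute
(28,29,24): 24²+28² = 1360 > 841 = 29² → acute
3 of the 5 are acute.

3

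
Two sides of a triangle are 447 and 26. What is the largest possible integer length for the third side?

472

The third side must be strictly less than 447 + 26 = 473.
The largest integer below 473 is 472.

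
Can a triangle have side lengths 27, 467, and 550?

The longest side is 550, but the other two sum to only 494.
494 < 550, so the triangle inequality fails.

No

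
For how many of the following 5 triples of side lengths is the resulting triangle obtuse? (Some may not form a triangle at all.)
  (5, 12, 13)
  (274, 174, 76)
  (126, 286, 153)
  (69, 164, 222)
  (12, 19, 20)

1

(5,12,13): 5²+12² = 169 = 13² → right
(274,174,76): 76+174 ≤ 274, not a triangle
(126,286,153): 126+153 ≤ 286, not a triangle
(69,164,222): 69²+164² = 31657 < 49284 = 222² → obtuse
(12,19,20): 12²+19² = 505 > 400 = 20² → acute
1 of the 5 is obtuse.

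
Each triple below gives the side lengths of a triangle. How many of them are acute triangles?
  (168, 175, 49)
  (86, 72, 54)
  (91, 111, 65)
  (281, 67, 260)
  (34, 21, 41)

2

(168,175,49): 49²+168² = 30625 = 175² → right
(86,72,54): 54²+72² = 8100 > 7396 = 86² → acute
(91,111,65): 65²+91² = 12506 > 12321 = 111² → acute
(281,67,260): 67²+260² = 72089 < 78961 = 281² → obtuse
(34,21,41): 21²+34² = 1597 < 1681 = 41² → obtuse
2 of the 5 are acute.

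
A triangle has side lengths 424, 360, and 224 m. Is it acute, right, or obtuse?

Compare the square of the longest side to the sum of squares of the other two: 224² + 360² = 179776 = 424².

right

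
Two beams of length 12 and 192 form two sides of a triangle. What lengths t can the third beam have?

By the triangle inequality, t must be less than 12 + 192 = 204 and greater than |12 − 192| = 180.

180 < t < 204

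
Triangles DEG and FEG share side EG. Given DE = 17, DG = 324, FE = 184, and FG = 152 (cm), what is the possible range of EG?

307 < EG < 336

From triangle DEG: |17 − 324| < EG < 17 + 324, i.e. 307 < EG < 341.
From triangle FEG: 32 < EG < 336.
Both must hold, so EG lies in the intersection.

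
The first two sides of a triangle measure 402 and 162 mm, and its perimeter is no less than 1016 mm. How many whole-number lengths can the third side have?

Triangle inequality: 240 < x < 564. Perimeter ≥ 1016 gives x ≥ 1016 − 402 − 162 = 452.
So 452 ≤ x < 564; integers 452 through 563: 112 values.

112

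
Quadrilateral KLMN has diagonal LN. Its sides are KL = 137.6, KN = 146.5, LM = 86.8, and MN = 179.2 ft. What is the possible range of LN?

92.4 < LN < 266.0

From triangle KLN: |137.6 − 146.5| < LN < 137.6 + 146.5, i.e. 8.9 < LN < 284.1.
From triangle MLN: 92.4 < LN < 266.0.
Both must hold, so LN lies in the intersection.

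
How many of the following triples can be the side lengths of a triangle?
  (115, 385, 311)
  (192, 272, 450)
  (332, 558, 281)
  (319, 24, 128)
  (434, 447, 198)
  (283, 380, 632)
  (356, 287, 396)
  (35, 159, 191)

7

(115,311,385): 115+311 > 385 → valid
(192,272,450): 192+272 > 450 → valid
(281,332,558): 281+332 > 558 → valid
(24,128,319): 24+128 ≤ 319 → not valid
(198,434,447): 198+434 > 447 → valid
(283,380,632): 283+380 > 632 → valid
(287,356,396): 287+356 > 396 → valid
(35,159,191): 35+159 > 191 → valid
7 of the 8 triples form a triangle.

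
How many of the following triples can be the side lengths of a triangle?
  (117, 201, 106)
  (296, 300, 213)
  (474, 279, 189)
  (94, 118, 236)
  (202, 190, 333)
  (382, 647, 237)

3

(106,117,201): 106+117 > 201 → valid
(213,296,300): 213+296 > 300 → valid
(189,279,474): 189+279 ≤ 474 → not valid
(94,118,236): 94+118 ≤ 236 → not valid
(190,202,333): 190+202 > 333 → valid
(237,382,647): 237+382 ≤ 647 → not valid
3 of the 6 triples form a triangle.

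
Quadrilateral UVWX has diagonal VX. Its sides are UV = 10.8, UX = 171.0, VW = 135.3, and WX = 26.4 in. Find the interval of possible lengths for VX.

From triangle UVX: |10.8 − 171.0| < VX < 10.8 + 171.0, i.e. 160.2 < VX < 181.8.
From triangle WVX: 108.9 < VX < 161.7.
Both must hold, so VX lies in the intersection.

160.2 < VX < 161.7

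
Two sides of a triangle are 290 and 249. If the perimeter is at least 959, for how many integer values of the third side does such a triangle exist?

Triangle inequality: 41 < x < 539. Perimeter ≥ 959 gives x ≥ 959 − 290 − 249 = 420.
So 420 ≤ x < 539; integers 420 through 538: 119 values.

119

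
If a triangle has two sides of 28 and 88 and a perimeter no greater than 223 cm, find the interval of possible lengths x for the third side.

60 < x ≤ 107

Triangle inequality alone gives 60 < x < 116.
The perimeter condition gives x ≤ 223 − 28 − 88 = 107.
Intersecting the two: 60 < x ≤ 107.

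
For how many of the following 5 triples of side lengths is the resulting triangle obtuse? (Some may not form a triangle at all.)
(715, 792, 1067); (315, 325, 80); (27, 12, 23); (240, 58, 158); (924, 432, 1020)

1

(715,792,1067): 715²+792² = 1138489 = 1067² → right
(315,325,80): 80²+315² = 105625 = 325² → right
(27,12,23): 12²+23² = 673 < 729 = 27² → obtuse
(240,58,158): 58+158 ≤ 240, not a triangle
(924,432,1020): 432²+924² = 1040400 = 1020² → right
1 of the 5 is obtuse.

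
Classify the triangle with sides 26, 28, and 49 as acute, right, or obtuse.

obtuse

Compare the square of the longest side to the sum of squares of the other two: 26² + 28² = 1460 < 2401 = 49².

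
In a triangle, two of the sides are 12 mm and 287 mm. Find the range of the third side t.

By the triangle inequality, t must be less than 12 + 287 = 299 and greater than |12 − 287| = 275.

275 < t < 299 (mm)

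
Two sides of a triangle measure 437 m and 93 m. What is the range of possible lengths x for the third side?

344 < x < 530 (m)

By the triangle inequality, x must be less than 437 + 93 = 530 and greater than |437 − 93| = 344.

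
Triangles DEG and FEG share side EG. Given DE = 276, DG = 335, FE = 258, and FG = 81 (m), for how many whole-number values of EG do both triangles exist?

From triangle DEG: 59 < EG < 611.
From triangle FEG: 177 < EG < 339.
Intersection: 177 < EG < 339, so integers 178 through 338: 161 values.

161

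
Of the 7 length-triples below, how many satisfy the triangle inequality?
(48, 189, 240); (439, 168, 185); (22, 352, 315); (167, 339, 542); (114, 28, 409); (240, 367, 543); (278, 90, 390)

(48,189,240): 48+189 ≤ 240 → not valid
(168,185,439): 168+185 ≤ 439 → not valid
(22,315,352): 22+315 ≤ 352 → not valid
(167,339,542): 167+339 ≤ 542 → not valid
(28,114,409): 28+114 ≤ 409 → not valid
(240,367,543): 240+367 > 543 → valid
(90,278,390): 90+278 ≤ 390 → not valid
1 of the 7 triples forms a triangle.

1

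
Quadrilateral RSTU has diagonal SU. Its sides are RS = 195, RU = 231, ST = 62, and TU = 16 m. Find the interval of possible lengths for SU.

46 < SU < 78

From triangle RSU: |195 − 231| < SU < 195 + 231, i.e. 36 < SU < 426.
From triangle TSU: 46 < SU < 78.
Both must hold, so SU lies in the intersection.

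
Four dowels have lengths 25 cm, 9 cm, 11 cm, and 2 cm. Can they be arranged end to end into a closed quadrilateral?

For a quadrilateral, each side must be shorter than the sum of the others.
Here the longest side is 25, but the remaining 3 sides sum to only 22.

No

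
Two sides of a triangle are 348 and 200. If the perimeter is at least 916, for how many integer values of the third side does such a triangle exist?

Triangle inequality: 148 < x < 548. Perimeter ≥ 916 gives x ≥ 916 − 348 − 200 = 368.
So 368 ≤ x < 548; integers 368 through 547: 180 values.

180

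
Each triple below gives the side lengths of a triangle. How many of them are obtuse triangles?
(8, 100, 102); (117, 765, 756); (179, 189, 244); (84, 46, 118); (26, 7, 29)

3

(8,100,102): 8²+100² = 10064 < 10404 = 102² → obtuse
(117,765,756): 117²+756² = 585225 = 765² → right
(179,189,244): 179²+189² = 67762 > 59536 = 244² → acute
(84,46,118): 46²+84² = 9172 < 13924 = 118² → obtuse
(26,7,29): 7²+26² = 725 < 841 = 29² → obtuse
3 of the 5 are obtuse.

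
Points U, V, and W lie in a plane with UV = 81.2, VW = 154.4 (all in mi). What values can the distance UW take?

73.2 ≤ UW ≤ 235.6 mi

By the triangle inequality, |81.2 − 154.4| ≤ UW ≤ 81.2 + 154.4.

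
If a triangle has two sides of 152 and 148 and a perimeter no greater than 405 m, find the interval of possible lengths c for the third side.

Triangle inequality alone gives 4 < c < 300.
The perimeter condition gives c ≤ 405 − 152 − 148 = 105.
Intersecting the two: 4 < c ≤ 105.

4 < c ≤ 105 m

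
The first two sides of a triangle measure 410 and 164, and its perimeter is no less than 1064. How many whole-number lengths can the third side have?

84

Triangle inequality: 246 < x < 574. Perimeter ≥ 1064 gives x ≥ 1064 − 410 − 164 = 490.
So 490 ≤ x < 574; integers 490 through 573: 84 values.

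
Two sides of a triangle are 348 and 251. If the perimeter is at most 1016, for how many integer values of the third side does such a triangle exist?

Triangle inequality: 97 < x < 599. Perimeter ≤ 1016 gives x ≤ 1016 − 348 − 251 = 417.
So 97 < x ≤ 417; integers 98 through 417: 320 values.

320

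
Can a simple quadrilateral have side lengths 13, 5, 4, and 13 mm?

Yes

A quadrilateral exists iff every side is shorter than the sum of the others — equivalently, the longest side is less than the sum of the rest.
Longest side 13 < 22 (sum of the remaining 3), so yes.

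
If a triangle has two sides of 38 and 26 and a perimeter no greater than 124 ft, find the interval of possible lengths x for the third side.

Triangle inequality alone gives 12 < x < 64.
The perimeter condition gives x ≤ 124 − 38 − 26 = 60.
Intersecting the two: 12 < x ≤ 60.

12 < x ≤ 60 ft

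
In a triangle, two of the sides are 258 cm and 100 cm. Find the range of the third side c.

By the triangle inequality, c must be less than 258 + 100 = 358 and greater than |258 − 100| = 158.

158 < c < 358 (cm)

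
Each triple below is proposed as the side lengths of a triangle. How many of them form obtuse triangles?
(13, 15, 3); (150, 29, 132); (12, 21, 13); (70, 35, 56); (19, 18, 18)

4

(13,15,3): 3²+13² = 178 < 225 = 15² → obtuse
(150,29,132): 29²+132² = 18265 < 22500 = 150² → obtuse
(12,21,13): 12²+13² = 313 < 441 = 21² → obtuse
(70,35,56): 35²+56² = 4361 < 4900 = 70² → obtuse
(19,18,18): 18²+18² = 648 > 361 = 19² → acute
4 of the 5 are obtuse.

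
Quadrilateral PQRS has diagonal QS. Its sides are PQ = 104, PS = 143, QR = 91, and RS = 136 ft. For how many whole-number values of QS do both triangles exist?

181

From triangle PQS: 39 < QS < 247.
From triangle RQS: 45 < QS < 227.
Intersection: 45 < QS < 227, so integers 46 through 226: 181 values.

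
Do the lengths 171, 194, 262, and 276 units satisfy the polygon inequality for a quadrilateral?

Yes

A quadrilateral exists iff every side is shorter than the sum of the others — equivalently, the longest side is less than the sum of the rest.
Longest side 276 < 627 (sum of the remaining 3), so yes.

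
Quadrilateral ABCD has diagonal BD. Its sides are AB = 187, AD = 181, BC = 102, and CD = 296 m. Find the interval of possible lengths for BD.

194 < BD < 368

From triangle ABD: |187 − 181| < BD < 187 + 181, i.e. 6 < BD < 368.
From triangle CBD: 194 < BD < 398.
Both must hold, so BD lies in the intersection.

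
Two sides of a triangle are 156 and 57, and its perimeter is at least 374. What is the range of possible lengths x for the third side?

161 ≤ x < 213

Triangle inequality alone gives 99 < x < 213.
The perimeter condition gives x ≥ 374 − 156 − 57 = 161.
Intersecting the two: 161 ≤ x < 213.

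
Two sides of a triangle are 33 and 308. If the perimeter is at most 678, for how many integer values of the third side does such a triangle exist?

Triangle inequality: 275 < x < 341. Perimeter ≤ 678 gives x ≤ 678 − 33 − 308 = 337.
So 275 < x ≤ 337; integers 276 through 337: 62 values.

62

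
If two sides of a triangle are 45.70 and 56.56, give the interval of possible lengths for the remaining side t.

By the triangle inequality, t must be less than 45.70 + 56.56 = 102.26 and greater than |45.70 − 56.56| = 10.86.

10.86 < t < 102.26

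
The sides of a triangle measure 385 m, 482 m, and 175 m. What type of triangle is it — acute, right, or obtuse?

Compare the square of the longest side to the sum of squares of the other two: 175² + 385² = 178850 < 232324 = 482².

obtuse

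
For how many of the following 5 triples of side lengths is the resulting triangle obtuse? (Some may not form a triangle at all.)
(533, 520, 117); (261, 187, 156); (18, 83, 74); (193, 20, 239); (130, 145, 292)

(533,520,117): 117²+520² = 284089 = 533² → right
(261,187,156): 156²+187² = 59305 < 68121 = 261² → obtuse
(18,83,74): 18²+74² = 5800 < 6889 = 83² → obtuse
(193,20,239): 20+193 ≤ 239, not a triangle
(130,145,292): 130+145 ≤ 292, not a triangle
2 of the 5 are obtuse.

2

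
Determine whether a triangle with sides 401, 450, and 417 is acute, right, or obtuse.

Compare the square of the longest side to the sum of squares of the other two: 401² + 417² = 334690 > 202500 = 450².

acute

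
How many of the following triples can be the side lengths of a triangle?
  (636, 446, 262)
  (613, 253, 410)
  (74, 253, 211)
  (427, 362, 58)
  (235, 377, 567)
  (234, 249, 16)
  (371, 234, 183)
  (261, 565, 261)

(262,446,636): 262+446 > 636 → valid
(253,410,613): 253+410 > 613 → valid
(74,211,253): 74+211 > 253 → valid
(58,362,427): 58+362 ≤ 427 → not valid
(235,377,567): 235+377 > 567 → valid
(16,234,249): 16+234 > 249 → valid
(183,234,371): 183+234 > 371 → valid
(261,261,565): 261+261 ≤ 565 → not valid
6 of the 8 triples form a triangle.

6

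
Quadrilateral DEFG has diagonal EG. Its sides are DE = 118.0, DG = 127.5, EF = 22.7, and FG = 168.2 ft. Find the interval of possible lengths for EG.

145.5 < EG < 190.9

From triangle DEG: |118.0 − 127.5| < EG < 118.0 + 127.5, i.e. 9.5 < EG < 245.5.
From triangle FEG: 145.5 < EG < 190.9.
Both must hold, so EG lies in the intersection.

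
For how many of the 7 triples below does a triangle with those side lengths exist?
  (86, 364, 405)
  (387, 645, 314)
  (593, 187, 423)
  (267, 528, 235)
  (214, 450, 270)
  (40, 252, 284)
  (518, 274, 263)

6

(86,364,405): 86+364 > 405 → valid
(314,387,645): 314+387 > 645 → valid
(187,423,593): 187+423 > 593 → valid
(235,267,528): 235+267 ≤ 528 → not valid
(214,270,450): 214+270 > 450 → valid
(40,252,284): 40+252 > 284 → valid
(263,274,518): 263+274 > 518 → valid
6 of the 7 triples form a triangle.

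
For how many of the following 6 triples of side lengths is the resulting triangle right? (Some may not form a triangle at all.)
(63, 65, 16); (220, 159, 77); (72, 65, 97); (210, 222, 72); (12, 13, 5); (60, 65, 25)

(63,65,16): 16²+63² = 4225 = 65² → right
(220,159,77): 77²+159² = 31210 < 48400 = 220² → obtuse
(72,65,97): 65²+72² = 9409 = 97² → right
(210,222,72): 72²+210² = 49284 = 222² → right
(12,13,5): 5²+12² = 169 = 13² → right
(60,65,25): 25²+60² = 4225 = 65² → right
5 of the 6 are right.

5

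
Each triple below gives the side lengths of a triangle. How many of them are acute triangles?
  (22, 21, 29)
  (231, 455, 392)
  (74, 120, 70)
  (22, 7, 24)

(22,21,29): 21²+22² = 925 > 841 = 29² → acute
(231,455,392): 231²+392² = 207025 = 455² → right
(74,120,70): 70²+74² = 10376 < 14400 = 120² → obtuse
(22,7,24): 7²+22² = 533 < 576 = 24² → obtuse
1 of the 4 is acute.

1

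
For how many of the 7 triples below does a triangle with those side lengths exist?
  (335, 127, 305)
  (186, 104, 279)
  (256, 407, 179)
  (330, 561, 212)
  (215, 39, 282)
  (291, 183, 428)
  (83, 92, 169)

5

(127,305,335): 127+305 > 335 → valid
(104,186,279): 104+186 > 279 → valid
(179,256,407): 179+256 > 407 → valid
(212,330,561): 212+330 ≤ 561 → not valid
(39,215,282): 39+215 ≤ 282 → not valid
(183,291,428): 183+291 > 428 → valid
(83,92,169): 83+92 > 169 → valid
5 of the 7 triples form a triangle.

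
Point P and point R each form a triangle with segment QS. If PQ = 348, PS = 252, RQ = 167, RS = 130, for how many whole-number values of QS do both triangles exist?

From triangle PQS: 96 < QS < 600.
From triangle RQS: 37 < QS < 297.
Intersection: 96 < QS < 297, so integers 97 through 296: 200 values.

200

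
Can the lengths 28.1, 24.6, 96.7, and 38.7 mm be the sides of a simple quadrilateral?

No

For a quadrilateral, each side must be shorter than the sum of the others.
Here the longest side is 96.7, but the remaining 3 sides sum to only 91.4.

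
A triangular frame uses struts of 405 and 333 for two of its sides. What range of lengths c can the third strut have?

72 < c < 738

By the triangle inequality, c must be less than 405 + 333 = 738 and greater than |405 − 333| = 72.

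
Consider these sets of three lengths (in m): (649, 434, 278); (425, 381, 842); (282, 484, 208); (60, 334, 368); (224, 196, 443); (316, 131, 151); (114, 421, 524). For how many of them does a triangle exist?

(278,434,649): 278+434 > 649 → valid
(381,425,842): 381+425 ≤ 842 → not valid
(208,282,484): 208+282 > 484 → valid
(60,334,368): 60+334 > 368 → valid
(196,224,443): 196+224 ≤ 443 → not valid
(131,151,316): 131+151 ≤ 316 → not valid
(114,421,524): 114+421 > 524 → valid
4 of the 7 triples form a triangle.

4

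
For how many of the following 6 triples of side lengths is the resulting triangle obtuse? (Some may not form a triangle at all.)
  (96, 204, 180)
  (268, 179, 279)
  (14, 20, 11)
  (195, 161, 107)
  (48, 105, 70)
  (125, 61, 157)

(96,204,180): 96²+180² = 41616 = 204² → right
(268,179,279): 179²+268² = 103865 > 77841 = 279² → acute
(14,20,11): 11²+14² = 317 < 400 = 20² → obtuse
(195,161,107): 107²+161² = 37370 < 38025 = 195² → obtuse
(48,105,70): 48²+70² = 7204 < 11025 = 105² → obtuse
(125,61,157): 61²+125² = 19346 < 24649 = 157² → obtuse
4 of the 6 are obtuse.

4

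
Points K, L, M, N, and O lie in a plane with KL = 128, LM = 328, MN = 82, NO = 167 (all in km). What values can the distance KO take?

0 ≤ KO ≤ 705 km

The maximum is all hops collinear in one direction: 128 + 328 + 82 + 167 = 705.
The longest hop is 328; the others sum to 377. Since 328 ≤ 377, the path can fold back on itself completely, so the minimum distance is 0.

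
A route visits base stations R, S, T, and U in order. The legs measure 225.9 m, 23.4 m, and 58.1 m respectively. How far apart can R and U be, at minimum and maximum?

144.4 ≤ RU ≤ 307.4 m

The maximum is all hops collinear in one direction: 225.9 + 23.4 + 58.1 = 307.4.
The longest hop is 225.9; the others sum to 81.5. Folding the others back against it leaves at least 225.9 − 81.5 = 144.4.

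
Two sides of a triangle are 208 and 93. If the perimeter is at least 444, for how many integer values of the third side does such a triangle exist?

Triangle inequality: 115 < x < 301. Perimeter ≥ 444 gives x ≥ 444 − 208 − 93 = 143.
So 143 ≤ x < 301; integers 143 through 300: 158 values.

158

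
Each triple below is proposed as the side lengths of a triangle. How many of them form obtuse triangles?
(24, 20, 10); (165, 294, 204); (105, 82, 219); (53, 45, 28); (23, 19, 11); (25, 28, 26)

3

(24,20,10): 10²+20² = 500 < 576 = 24² → obtuse
(165,294,204): 165²+204² = 68841 < 86436 = 294² → obtuse
(105,82,219): 82+105 ≤ 219, not a triangle
(53,45,28): 28²+45² = 2809 = 53² → right
(23,19,11): 11²+19² = 482 < 529 = 23² → obtuse
(25,28,26): 25²+26² = 1301 > 784 = 28² → acute
3 of the 6 are obtuse.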